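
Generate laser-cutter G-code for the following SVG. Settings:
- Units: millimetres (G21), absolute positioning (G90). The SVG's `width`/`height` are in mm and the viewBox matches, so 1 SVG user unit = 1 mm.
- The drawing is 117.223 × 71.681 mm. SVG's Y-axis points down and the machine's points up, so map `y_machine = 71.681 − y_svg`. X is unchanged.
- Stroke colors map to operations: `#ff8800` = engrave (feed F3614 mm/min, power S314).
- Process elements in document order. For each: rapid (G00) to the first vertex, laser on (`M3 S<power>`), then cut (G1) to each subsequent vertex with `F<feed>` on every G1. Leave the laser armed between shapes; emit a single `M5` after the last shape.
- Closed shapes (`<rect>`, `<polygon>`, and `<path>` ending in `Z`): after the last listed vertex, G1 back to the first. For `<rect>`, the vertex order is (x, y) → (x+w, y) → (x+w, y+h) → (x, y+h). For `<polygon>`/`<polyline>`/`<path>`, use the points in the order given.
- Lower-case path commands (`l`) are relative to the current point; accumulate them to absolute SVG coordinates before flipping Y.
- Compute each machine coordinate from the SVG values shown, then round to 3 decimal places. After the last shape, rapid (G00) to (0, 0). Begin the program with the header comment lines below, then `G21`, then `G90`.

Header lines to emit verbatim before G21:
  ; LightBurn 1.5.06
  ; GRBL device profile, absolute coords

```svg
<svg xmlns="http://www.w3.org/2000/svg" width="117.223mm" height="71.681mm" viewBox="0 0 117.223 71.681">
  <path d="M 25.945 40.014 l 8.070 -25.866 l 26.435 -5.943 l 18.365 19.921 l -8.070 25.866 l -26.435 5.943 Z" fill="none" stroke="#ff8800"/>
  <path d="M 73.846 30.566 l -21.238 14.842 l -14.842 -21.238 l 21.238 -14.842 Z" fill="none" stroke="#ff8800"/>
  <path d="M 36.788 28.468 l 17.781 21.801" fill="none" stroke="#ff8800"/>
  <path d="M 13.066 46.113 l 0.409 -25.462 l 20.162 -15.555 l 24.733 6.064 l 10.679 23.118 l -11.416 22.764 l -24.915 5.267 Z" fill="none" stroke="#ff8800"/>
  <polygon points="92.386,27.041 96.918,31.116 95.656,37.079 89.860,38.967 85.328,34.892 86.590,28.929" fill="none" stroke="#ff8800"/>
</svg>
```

; LightBurn 1.5.06
; GRBL device profile, absolute coords
G21
G90
G00 X25.945 Y31.667
M3 S314
G1 X34.015 Y57.533 F3614
G1 X60.450 Y63.476 F3614
G1 X78.815 Y43.555 F3614
G1 X70.745 Y17.689 F3614
G1 X44.310 Y11.746 F3614
G1 X25.945 Y31.667 F3614
G00 X73.846 Y41.115
M3 S314
G1 X52.608 Y26.273 F3614
G1 X37.766 Y47.511 F3614
G1 X59.004 Y62.353 F3614
G1 X73.846 Y41.115 F3614
G00 X36.788 Y43.213
M3 S314
G1 X54.569 Y21.412 F3614
G00 X13.066 Y25.568
M3 S314
G1 X13.475 Y51.030 F3614
G1 X33.637 Y66.585 F3614
G1 X58.370 Y60.521 F3614
G1 X69.049 Y37.403 F3614
G1 X57.633 Y14.639 F3614
G1 X32.718 Y9.372 F3614
G1 X13.066 Y25.568 F3614
G00 X92.386 Y44.640
M3 S314
G1 X96.918 Y40.565 F3614
G1 X95.656 Y34.602 F3614
G1 X89.860 Y32.714 F3614
G1 X85.328 Y36.789 F3614
G1 X86.590 Y42.752 F3614
G1 X92.386 Y44.640 F3614
M5
G00 X0.000 Y0.000

Since the viewBox matches the mm dimensions, user units are millimetres directly. The only transform is the Y-flip y_m = 71.681 − y_svg.

Shape 1 is a regular polygon drawn with `<path>`. Its stroke #ff8800 means engrave at S314, F3614. After flipping Y the toolpath is (25.945,31.667) → (34.015,57.533) → (60.450,63.476) → (78.815,43.555) → (70.745,17.689) → (44.310,11.746) → (25.945,31.667), returning to the start.

Shape 2 is a regular polygon drawn with `<path>`. Its stroke #ff8800 means engrave at S314, F3614. After flipping Y the toolpath is (73.846,41.115) → (52.608,26.273) → (37.766,47.511) → (59.004,62.353) → (73.846,41.115), returning to the start.

Shape 3 is a line segment drawn with `<path>`. Its stroke #ff8800 means engrave at S314, F3614. After flipping Y the toolpath is (36.788,43.213) → (54.569,21.412).

Shape 4 is a regular polygon drawn with `<path>`. Its stroke #ff8800 means engrave at S314, F3614. After flipping Y the toolpath is (13.066,25.568) → (13.475,51.030) → (33.637,66.585) → (58.370,60.521) → (69.049,37.403) → (57.633,14.639) → (32.718,9.372) → (13.066,25.568), returning to the start.

Shape 5 is a regular polygon drawn with `<polygon>`. Its stroke #ff8800 means engrave at S314, F3614. After flipping Y the toolpath is (92.386,44.640) → (96.918,40.565) → (95.656,34.602) → (89.860,32.714) → (85.328,36.789) → (86.590,42.752) → (92.386,44.640), returning to the start.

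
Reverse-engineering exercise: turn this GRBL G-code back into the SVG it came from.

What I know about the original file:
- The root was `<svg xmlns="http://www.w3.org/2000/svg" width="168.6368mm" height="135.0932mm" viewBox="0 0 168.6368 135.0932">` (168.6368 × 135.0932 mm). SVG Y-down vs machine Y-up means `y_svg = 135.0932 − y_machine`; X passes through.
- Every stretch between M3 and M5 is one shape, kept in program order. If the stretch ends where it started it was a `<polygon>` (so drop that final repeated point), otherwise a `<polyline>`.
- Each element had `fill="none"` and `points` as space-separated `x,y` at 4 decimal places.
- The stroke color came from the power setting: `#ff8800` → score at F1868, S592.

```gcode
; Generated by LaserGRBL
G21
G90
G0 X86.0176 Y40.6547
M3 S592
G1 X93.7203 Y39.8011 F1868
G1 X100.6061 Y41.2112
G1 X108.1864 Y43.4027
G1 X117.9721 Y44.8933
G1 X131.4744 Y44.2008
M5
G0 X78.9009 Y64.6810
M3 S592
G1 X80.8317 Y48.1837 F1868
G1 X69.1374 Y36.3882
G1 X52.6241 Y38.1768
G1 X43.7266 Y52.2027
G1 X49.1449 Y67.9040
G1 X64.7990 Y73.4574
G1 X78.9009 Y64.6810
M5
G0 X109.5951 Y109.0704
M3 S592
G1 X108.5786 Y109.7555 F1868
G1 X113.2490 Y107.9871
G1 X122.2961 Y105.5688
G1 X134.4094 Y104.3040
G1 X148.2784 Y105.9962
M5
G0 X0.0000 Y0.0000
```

y_svg = 135.0932 − y_m. Every run uses S592, so all elements get stroke `#ff8800` (score).

[1] open run; points: 86.0176,94.4385 93.7203,95.2921 100.6061,93.8820 108.1864,91.6905 117.9721,90.1999 131.4744,90.8924

[2] closed run; points: 78.9009,70.4122 80.8317,86.9095 69.1374,98.7050 52.6241,96.9164 43.7266,82.8905 49.1449,67.1892 64.7990,61.6358

[3] open run; points: 109.5951,26.0228 108.5786,25.3377 113.2490,27.1061 122.2961,29.5244 134.4094,30.7892 148.2784,29.0970

<svg xmlns="http://www.w3.org/2000/svg" width="168.6368mm" height="135.0932mm" viewBox="0 0 168.6368 135.0932">
  <polyline points="86.0176,94.4385 93.7203,95.2921 100.6061,93.8820 108.1864,91.6905 117.9721,90.1999 131.4744,90.8924" fill="none" stroke="#ff8800"/>
  <polygon points="78.9009,70.4122 80.8317,86.9095 69.1374,98.7050 52.6241,96.9164 43.7266,82.8905 49.1449,67.1892 64.7990,61.6358" fill="none" stroke="#ff8800"/>
  <polyline points="109.5951,26.0228 108.5786,25.3377 113.2490,27.1061 122.2961,29.5244 134.4094,30.7892 148.2784,29.0970" fill="none" stroke="#ff8800"/>
</svg>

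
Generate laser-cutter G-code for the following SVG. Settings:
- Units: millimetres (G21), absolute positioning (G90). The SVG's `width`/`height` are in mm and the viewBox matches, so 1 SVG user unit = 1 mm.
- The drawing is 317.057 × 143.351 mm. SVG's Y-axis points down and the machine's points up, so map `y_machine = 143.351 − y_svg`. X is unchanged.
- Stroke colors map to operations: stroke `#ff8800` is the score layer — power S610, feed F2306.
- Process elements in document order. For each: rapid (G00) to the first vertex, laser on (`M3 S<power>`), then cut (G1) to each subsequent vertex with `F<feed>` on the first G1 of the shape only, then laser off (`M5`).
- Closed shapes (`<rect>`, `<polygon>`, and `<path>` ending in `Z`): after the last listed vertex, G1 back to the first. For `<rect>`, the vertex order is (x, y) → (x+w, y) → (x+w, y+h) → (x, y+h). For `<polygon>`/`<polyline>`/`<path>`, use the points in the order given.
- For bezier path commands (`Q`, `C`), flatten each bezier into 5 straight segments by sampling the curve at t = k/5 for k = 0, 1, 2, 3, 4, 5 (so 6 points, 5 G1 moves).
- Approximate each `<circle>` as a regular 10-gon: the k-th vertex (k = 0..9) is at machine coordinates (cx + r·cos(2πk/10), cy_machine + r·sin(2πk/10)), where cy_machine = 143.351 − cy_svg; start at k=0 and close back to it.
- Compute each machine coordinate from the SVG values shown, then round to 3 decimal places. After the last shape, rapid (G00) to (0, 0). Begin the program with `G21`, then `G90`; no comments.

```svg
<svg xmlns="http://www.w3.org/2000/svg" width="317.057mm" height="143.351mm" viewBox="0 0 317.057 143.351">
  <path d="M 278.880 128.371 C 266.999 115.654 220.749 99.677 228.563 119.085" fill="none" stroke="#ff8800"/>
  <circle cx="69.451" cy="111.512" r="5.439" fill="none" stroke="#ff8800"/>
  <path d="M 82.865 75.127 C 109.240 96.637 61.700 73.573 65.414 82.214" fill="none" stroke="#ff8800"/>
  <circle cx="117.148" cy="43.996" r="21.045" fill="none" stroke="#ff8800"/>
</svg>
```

viewBox `0 0 317.057 143.351` with mm width/height → 1 unit = 1 mm. Flip: y_m = 143.351 − y_svg.

**Shape 1** — `<path>` cubic bezier, stroke `#ff8800` → score (S610, F2306). Control points (SVG): P0=(278.880,128.371), P1=(266.999,115.654), P2=(220.749,99.677), P3=(228.563,119.085); sampled at t=k/5. Machine vertices: (278.880,14.980) → (268.335,22.692) → (253.785,29.332) → (239.477,33.044) → (229.655,31.974) → (228.563,24.266). Open path.

**Shape 2** — `<circle>` circle, stroke `#ff8800` → score (S610, F2306). Machine vertices: (74.890,31.839) → (73.851,35.036) → (71.132,37.012) → (67.770,37.012) → (65.051,35.036) → (64.012,31.839) → (65.051,28.642) → (67.770,26.666) → (71.132,26.666) → (73.851,28.642) → (74.890,31.839). Closed: final G1 returns to the first vertex.

**Shape 3** — `<path>` cubic bezier, stroke `#ff8800` → score (S610, F2306). Control points (SVG): P0=(82.865,75.127), P1=(109.240,96.637), P2=(61.700,73.573), P3=(65.414,82.214); sampled at t=k/5. Machine vertices: (82.865,68.224) → (90.822,60.057) → (87.047,58.926) → (77.548,61.170) → (68.335,63.127) → (65.414,61.137). Open path.

**Shape 4** — `<circle>` circle, stroke `#ff8800` → score (S610, F2306). Machine vertices: (138.193,99.355) → (134.174,111.725) → (123.651,119.370) → (110.645,119.370) → (100.122,111.725) → (96.103,99.355) → (100.122,86.985) → (110.645,79.340) → (123.651,79.340) → (134.174,86.985) → (138.193,99.355). Closed: final G1 returns to the first vertex.

G21
G90
G00 X278.880 Y14.980
M3 S610
G1 X268.335 Y22.692 F2306
G1 X253.785 Y29.332
G1 X239.477 Y33.044
G1 X229.655 Y31.974
G1 X228.563 Y24.266
M5
G00 X74.890 Y31.839
M3 S610
G1 X73.851 Y35.036 F2306
G1 X71.132 Y37.012
G1 X67.770 Y37.012
G1 X65.051 Y35.036
G1 X64.012 Y31.839
G1 X65.051 Y28.642
G1 X67.770 Y26.666
G1 X71.132 Y26.666
G1 X73.851 Y28.642
G1 X74.890 Y31.839
M5
G00 X82.865 Y68.224
M3 S610
G1 X90.822 Y60.057 F2306
G1 X87.047 Y58.926
G1 X77.548 Y61.170
G1 X68.335 Y63.127
G1 X65.414 Y61.137
M5
G00 X138.193 Y99.355
M3 S610
G1 X134.174 Y111.725 F2306
G1 X123.651 Y119.370
G1 X110.645 Y119.370
G1 X100.122 Y111.725
G1 X96.103 Y99.355
G1 X100.122 Y86.985
G1 X110.645 Y79.340
G1 X123.651 Y79.340
G1 X134.174 Y86.985
G1 X138.193 Y99.355
M5
G00 X0.000 Y0.000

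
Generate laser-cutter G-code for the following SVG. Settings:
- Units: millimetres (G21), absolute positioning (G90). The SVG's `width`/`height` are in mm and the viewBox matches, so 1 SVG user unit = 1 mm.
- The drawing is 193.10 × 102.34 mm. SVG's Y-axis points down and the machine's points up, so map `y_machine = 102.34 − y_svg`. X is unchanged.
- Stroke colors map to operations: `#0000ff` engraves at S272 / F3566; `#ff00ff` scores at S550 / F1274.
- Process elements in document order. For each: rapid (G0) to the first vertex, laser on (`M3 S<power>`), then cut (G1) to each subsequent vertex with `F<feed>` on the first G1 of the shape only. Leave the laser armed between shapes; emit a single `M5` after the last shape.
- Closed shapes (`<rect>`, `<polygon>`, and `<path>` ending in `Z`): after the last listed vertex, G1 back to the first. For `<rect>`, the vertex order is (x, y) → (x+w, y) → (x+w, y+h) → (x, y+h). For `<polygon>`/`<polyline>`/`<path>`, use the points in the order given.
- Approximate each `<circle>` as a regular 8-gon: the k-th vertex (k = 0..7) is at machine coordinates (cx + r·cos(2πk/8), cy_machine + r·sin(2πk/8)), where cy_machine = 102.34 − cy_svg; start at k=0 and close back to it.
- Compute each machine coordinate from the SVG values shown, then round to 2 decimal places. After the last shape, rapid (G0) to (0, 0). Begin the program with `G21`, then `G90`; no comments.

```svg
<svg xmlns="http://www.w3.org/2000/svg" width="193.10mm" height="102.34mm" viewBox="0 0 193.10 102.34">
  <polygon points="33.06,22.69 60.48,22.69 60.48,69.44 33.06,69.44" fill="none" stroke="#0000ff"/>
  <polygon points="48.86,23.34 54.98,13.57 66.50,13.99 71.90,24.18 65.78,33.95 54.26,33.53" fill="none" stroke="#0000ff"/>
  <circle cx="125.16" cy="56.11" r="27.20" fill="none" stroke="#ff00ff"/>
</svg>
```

G21
G90
G0 X33.06 Y79.65
M3 S272
G1 X60.48 Y79.65 F3566
G1 X60.48 Y32.90
G1 X33.06 Y32.90
G1 X33.06 Y79.65
G0 X48.86 Y79.00
M3 S272
G1 X54.98 Y88.77 F3566
G1 X66.50 Y88.35
G1 X71.90 Y78.16
G1 X65.78 Y68.39
G1 X54.26 Y68.81
G1 X48.86 Y79.00
G0 X152.36 Y46.23
M3 S550
G1 X144.39 Y65.46 F1274
G1 X125.16 Y73.43
G1 X105.93 Y65.46
G1 X97.96 Y46.23
G1 X105.93 Y27.00
G1 X125.16 Y19.03
G1 X144.39 Y27.00
G1 X152.36 Y46.23
M5
G0 X0.00 Y0.00

1 u = 1 mm; y_m = 102.34 − y.

[1] `<polygon>` rectangle, #0000ff→engrave S272 F3566: (33.06,79.65) → (60.48,79.65) → (60.48,32.90) → (33.06,32.90) → (33.06,79.65) (closed)

[2] `<polygon>` regular polygon, #0000ff→engrave S272 F3566: (48.86,79.00) → (54.98,88.77) → (66.50,88.35) → (71.90,78.16) → (65.78,68.39) → (54.26,68.81) → (48.86,79.00) (closed)

[3] `<circle>` circle, #ff00ff→score S550 F1274: (152.36,46.23) → (144.39,65.46) → (125.16,73.43) → (105.93,65.46) → (97.96,46.23) → (105.93,27.00) → (125.16,19.03) → (144.39,27.00) → (152.36,46.23) (closed)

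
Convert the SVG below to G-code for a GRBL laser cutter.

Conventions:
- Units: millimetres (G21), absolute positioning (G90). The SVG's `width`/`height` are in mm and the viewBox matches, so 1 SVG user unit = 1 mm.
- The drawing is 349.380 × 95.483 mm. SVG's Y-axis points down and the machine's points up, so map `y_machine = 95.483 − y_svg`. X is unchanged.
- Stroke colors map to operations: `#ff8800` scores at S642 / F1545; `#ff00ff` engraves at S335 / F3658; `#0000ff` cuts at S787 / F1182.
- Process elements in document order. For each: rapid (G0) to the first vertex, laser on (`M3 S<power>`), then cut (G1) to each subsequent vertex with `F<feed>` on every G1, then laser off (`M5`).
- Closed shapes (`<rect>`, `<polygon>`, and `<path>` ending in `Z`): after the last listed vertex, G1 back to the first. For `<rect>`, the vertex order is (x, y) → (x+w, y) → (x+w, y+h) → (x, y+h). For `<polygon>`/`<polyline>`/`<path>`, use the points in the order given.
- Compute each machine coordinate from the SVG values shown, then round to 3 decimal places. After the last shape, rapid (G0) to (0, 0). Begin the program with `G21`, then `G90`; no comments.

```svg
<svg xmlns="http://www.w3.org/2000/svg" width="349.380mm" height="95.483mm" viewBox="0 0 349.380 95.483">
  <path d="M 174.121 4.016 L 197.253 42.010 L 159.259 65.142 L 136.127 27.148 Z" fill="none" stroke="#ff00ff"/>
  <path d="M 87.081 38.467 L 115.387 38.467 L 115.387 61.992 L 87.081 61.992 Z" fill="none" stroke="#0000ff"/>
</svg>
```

1 u = 1 mm; y_m = 95.483 − y.

[1] `<path>` regular polygon, #ff00ff→engrave S335 F3658: (174.121,91.467) → (197.253,53.473) → (159.259,30.341) → (136.127,68.335) → (174.121,91.467) (closed)

[2] `<path>` rectangle, #0000ff→cut S787 F1182: (87.081,57.016) → (115.387,57.016) → (115.387,33.491) → (87.081,33.491) → (87.081,57.016) (closed)

G21
G90
G0 X174.121 Y91.467
M3 S335
G1 X197.253 Y53.473 F3658
G1 X159.259 Y30.341 F3658
G1 X136.127 Y68.335 F3658
G1 X174.121 Y91.467 F3658
M5
G0 X87.081 Y57.016
M3 S787
G1 X115.387 Y57.016 F1182
G1 X115.387 Y33.491 F1182
G1 X87.081 Y33.491 F1182
G1 X87.081 Y57.016 F1182
M5
G0 X0.000 Y0.000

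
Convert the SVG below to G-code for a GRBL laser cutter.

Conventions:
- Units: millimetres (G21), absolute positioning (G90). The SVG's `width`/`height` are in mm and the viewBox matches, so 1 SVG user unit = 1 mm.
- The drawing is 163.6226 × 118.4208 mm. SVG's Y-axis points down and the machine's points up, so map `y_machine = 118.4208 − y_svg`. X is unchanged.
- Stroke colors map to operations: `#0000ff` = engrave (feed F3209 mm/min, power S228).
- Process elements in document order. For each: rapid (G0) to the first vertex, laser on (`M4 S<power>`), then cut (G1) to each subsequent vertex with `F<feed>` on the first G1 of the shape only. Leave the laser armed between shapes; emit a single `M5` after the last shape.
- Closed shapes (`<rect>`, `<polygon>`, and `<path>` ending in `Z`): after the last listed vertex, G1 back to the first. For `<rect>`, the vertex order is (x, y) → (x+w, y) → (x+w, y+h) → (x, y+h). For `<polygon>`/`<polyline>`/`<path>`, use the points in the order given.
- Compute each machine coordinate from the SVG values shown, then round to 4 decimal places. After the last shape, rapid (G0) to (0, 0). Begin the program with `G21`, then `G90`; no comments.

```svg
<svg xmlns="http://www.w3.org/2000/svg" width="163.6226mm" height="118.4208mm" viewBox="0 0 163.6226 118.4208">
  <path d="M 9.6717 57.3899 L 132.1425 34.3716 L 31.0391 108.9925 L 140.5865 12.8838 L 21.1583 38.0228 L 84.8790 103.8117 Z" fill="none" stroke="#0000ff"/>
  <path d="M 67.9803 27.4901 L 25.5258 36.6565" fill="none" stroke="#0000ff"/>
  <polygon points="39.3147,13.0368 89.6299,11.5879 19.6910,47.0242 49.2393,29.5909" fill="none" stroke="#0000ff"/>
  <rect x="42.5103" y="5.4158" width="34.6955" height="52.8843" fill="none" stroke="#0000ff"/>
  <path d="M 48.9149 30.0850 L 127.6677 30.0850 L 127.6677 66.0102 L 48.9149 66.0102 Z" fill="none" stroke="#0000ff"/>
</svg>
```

G21
G90
G0 X9.6717 Y61.0309
M4 S228
G1 X132.1425 Y84.0492 F3209
G1 X31.0391 Y9.4283
G1 X140.5865 Y105.5370
G1 X21.1583 Y80.3980
G1 X84.8790 Y14.6091
G1 X9.6717 Y61.0309
G0 X67.9803 Y90.9307
M4 S228
G1 X25.5258 Y81.7643 F3209
G0 X39.3147 Y105.3840
M4 S228
G1 X89.6299 Y106.8329 F3209
G1 X19.6910 Y71.3966
G1 X49.2393 Y88.8299
G1 X39.3147 Y105.3840
G0 X42.5103 Y113.0050
M4 S228
G1 X77.2058 Y113.0050 F3209
G1 X77.2058 Y60.1207
G1 X42.5103 Y60.1207
G1 X42.5103 Y113.0050
G0 X48.9149 Y88.3358
M4 S228
G1 X127.6677 Y88.3358 F3209
G1 X127.6677 Y52.4106
G1 X48.9149 Y52.4106
G1 X48.9149 Y88.3358
M5
G0 X0.0000 Y0.0000

Since the viewBox matches the mm dimensions, user units are millimetres directly. The only transform is the Y-flip y_m = 118.4208 − y_svg.

Shape 1 is a closed polygon drawn with `<path>`. Its stroke #0000ff means engrave at S228, F3209. After flipping Y the toolpath is (9.6717,61.0309) → (132.1425,84.0492) → (31.0391,9.4283) → (140.5865,105.5370) → (21.1583,80.3980) → (84.8790,14.6091) → (9.6717,61.0309), returning to the start.

Shape 2 is a line segment drawn with `<path>`. Its stroke #0000ff means engrave at S228, F3209. After flipping Y the toolpath is (67.9803,90.9307) → (25.5258,81.7643).

Shape 3 is a closed polygon drawn with `<polygon>`. Its stroke #0000ff means engrave at S228, F3209. After flipping Y the toolpath is (39.3147,105.3840) → (89.6299,106.8329) → (19.6910,71.3966) → (49.2393,88.8299) → (39.3147,105.3840), returning to the start.

Shape 4 is a rectangle drawn with `<rect>`. Its stroke #0000ff means engrave at S228, F3209. After flipping Y the toolpath is (42.5103,113.0050) → (77.2058,113.0050) → (77.2058,60.1207) → (42.5103,60.1207) → (42.5103,113.0050), returning to the start.

Shape 5 is a rectangle drawn with `<path>`. Its stroke #0000ff means engrave at S228, F3209. After flipping Y the toolpath is (48.9149,88.3358) → (127.6677,88.3358) → (127.6677,52.4106) → (48.9149,52.4106) → (48.9149,88.3358), returning to the start.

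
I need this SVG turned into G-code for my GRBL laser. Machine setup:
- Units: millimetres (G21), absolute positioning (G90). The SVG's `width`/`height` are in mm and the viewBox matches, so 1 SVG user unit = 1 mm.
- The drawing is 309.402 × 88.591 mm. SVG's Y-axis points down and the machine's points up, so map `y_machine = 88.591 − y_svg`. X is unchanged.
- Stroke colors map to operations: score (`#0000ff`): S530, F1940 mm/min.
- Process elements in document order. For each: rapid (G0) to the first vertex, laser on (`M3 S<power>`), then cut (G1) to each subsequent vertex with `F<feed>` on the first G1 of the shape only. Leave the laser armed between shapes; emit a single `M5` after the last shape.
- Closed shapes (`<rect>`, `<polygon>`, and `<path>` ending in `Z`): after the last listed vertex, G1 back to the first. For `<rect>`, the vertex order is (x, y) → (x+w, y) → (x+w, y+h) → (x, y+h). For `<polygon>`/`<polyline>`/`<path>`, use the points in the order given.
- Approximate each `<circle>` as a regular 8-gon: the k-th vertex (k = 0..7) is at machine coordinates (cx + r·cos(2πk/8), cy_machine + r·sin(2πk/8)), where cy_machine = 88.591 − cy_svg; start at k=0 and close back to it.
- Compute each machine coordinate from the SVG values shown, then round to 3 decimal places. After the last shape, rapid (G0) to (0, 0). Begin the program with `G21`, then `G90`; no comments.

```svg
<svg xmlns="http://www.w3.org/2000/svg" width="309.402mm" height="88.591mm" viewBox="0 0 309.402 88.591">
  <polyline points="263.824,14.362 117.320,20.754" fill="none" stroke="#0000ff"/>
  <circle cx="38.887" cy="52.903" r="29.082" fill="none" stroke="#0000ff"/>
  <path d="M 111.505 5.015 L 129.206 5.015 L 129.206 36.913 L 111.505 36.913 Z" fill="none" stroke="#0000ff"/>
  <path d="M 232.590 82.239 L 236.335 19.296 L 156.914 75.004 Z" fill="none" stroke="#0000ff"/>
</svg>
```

G21
G90
G0 X263.824 Y74.229
M3 S530
G1 X117.320 Y67.837 F1940
G0 X67.969 Y35.688
M3 S530
G1 X59.451 Y56.252 F1940
G1 X38.887 Y64.770
G1 X18.323 Y56.252
G1 X9.805 Y35.688
G1 X18.323 Y15.124
G1 X38.887 Y6.606
G1 X59.451 Y15.124
G1 X67.969 Y35.688
G0 X111.505 Y83.576
M3 S530
G1 X129.206 Y83.576 F1940
G1 X129.206 Y51.678
G1 X111.505 Y51.678
G1 X111.505 Y83.576
G0 X232.590 Y6.352
M3 S530
G1 X236.335 Y69.295 F1940
G1 X156.914 Y13.587
G1 X232.590 Y6.352
M5
G0 X0.000 Y0.000

1 u = 1 mm; y_m = 88.591 − y.

[1] `<polyline>` line segment, #0000ff→score S530 F1940: (263.824,74.229) → (117.320,67.837)

[2] `<circle>` circle, #0000ff→score S530 F1940: (67.969,35.688) → (59.451,56.252) → (38.887,64.770) → (18.323,56.252) → (9.805,35.688) → (18.323,15.124) → (38.887,6.606) → (59.451,15.124) → (67.969,35.688) (closed)

[3] `<path>` rectangle, #0000ff→score S530 F1940: (111.505,83.576) → (129.206,83.576) → (129.206,51.678) → (111.505,51.678) → (111.505,83.576) (closed)

[4] `<path>` closed polygon, #0000ff→score S530 F1940: (232.590,6.352) → (236.335,69.295) → (156.914,13.587) → (232.590,6.352) (closed)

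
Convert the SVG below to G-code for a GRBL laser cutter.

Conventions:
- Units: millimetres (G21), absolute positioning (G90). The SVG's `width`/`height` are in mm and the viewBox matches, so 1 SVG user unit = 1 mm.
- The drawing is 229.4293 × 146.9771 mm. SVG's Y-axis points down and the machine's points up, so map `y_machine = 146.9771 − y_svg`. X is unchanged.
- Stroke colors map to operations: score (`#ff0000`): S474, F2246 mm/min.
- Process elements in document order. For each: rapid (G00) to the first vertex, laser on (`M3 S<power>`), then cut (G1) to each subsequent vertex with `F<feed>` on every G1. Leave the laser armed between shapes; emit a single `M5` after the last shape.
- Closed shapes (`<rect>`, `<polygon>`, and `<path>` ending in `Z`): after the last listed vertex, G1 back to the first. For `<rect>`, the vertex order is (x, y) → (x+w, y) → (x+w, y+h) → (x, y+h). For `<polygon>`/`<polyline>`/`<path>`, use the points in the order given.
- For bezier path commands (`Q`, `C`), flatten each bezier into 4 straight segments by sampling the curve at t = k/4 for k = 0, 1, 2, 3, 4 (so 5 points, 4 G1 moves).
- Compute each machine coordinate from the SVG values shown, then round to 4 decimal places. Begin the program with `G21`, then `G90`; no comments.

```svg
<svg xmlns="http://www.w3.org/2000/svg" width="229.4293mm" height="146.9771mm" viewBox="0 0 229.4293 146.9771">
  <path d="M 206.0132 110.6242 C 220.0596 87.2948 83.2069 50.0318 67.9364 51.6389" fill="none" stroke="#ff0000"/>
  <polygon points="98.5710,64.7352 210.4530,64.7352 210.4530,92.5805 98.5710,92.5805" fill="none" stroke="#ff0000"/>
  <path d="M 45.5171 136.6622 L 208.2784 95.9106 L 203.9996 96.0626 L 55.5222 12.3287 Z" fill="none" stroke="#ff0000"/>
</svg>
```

G21
G90
G00 X206.0132 Y36.3529
M3 S474
G1 X192.5119 Y55.6374 F2246
G1 X147.9686 Y75.1967 F2246
G1 X97.9284 Y90.0804 F2246
G1 X67.9364 Y95.3382 F2246
G00 X98.5710 Y82.2419
M3 S474
G1 X210.4530 Y82.2419 F2246
G1 X210.4530 Y54.3966 F2246
G1 X98.5710 Y54.3966 F2246
G1 X98.5710 Y82.2419 F2246
G00 X45.5171 Y10.3149
M3 S474
G1 X208.2784 Y51.0665 F2246
G1 X203.9996 Y50.9145 F2246
G1 X55.5222 Y134.6484 F2246
G1 X45.5171 Y10.3149 F2246
M5

viewBox `0 0 229.4293 146.9771` with mm width/height → 1 unit = 1 mm. Flip: y_m = 146.9771 − y_svg.

**Shape 1** — `<path>` cubic bezier, stroke `#ff0000` → score (S474, F2246). Control points (SVG): P0=(206.0132,110.6242), P1=(220.0596,87.2948), P2=(83.2069,50.0318), P3=(67.9364,51.6389); sampled at t=k/4. Machine vertices: (206.0132,36.3529) → (192.5119,55.6374) → (147.9686,75.1967) → (97.9284,90.0804) → (67.9364,95.3382). Open path.

**Shape 2** — `<polygon>` rectangle, stroke `#ff0000` → score (S474, F2246). Machine vertices: (98.5710,82.2419) → (210.4530,82.2419) → (210.4530,54.3966) → (98.5710,54.3966) → (98.5710,82.2419). Closed: final G1 returns to the first vertex.

**Shape 3** — `<path>` closed polygon, stroke `#ff0000` → score (S474, F2246). Machine vertices: (45.5171,10.3149) → (208.2784,51.0665) → (203.9996,50.9145) → (55.5222,134.6484) → (45.5171,10.3149). Closed: final G1 returns to the first vertex.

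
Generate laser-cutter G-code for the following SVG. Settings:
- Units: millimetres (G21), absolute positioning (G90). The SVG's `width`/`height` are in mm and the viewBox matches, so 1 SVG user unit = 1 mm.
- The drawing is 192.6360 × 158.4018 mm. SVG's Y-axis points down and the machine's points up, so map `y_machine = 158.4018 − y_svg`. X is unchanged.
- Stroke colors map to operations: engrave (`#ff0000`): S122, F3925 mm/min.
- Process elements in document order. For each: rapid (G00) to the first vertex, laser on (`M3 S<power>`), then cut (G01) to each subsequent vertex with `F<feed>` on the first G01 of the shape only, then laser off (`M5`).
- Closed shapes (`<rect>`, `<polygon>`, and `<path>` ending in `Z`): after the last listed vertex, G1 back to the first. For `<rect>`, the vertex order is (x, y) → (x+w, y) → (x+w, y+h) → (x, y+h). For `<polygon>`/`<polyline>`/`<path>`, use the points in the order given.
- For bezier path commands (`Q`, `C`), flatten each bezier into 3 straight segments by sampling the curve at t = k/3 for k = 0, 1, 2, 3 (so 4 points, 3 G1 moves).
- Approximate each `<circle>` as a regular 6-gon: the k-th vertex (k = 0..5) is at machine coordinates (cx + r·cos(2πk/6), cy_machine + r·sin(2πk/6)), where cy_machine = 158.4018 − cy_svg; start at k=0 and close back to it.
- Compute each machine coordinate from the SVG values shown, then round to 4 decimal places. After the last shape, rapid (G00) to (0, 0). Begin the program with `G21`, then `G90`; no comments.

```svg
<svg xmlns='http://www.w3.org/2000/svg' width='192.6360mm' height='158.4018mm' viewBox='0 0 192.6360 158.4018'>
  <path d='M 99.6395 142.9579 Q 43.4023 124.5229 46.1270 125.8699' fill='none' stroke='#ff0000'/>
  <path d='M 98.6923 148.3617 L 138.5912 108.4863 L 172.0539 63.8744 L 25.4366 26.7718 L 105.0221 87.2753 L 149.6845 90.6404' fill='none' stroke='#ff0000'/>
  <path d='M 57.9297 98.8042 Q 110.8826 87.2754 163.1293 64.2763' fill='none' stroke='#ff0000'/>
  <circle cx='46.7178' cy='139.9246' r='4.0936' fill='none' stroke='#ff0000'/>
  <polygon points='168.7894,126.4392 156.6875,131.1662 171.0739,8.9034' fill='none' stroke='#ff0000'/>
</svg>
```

G21
G90
G00 X99.6395 Y15.4439
M3 S122
G01 X68.6994 Y25.5359 F3925
G01 X50.8619 Y31.2319
G01 X46.1270 Y32.5319
M5
G00 X98.6923 Y10.0401
M3 S122
G01 X138.5912 Y49.9155 F3925
G01 X172.0539 Y94.5274
G01 X25.4366 Y131.6300
G01 X105.0221 Y71.1265
G01 X149.6845 Y67.7614
M5
G00 X57.9297 Y59.5976
M3 S122
G01 X93.1532 Y68.5579 F3925
G01 X128.2197 Y80.0672
G01 X163.1293 Y94.1255
M5
G00 X50.8114 Y18.4772
M3 S122
G01 X48.7646 Y22.0224 F3925
G01 X44.6710 Y22.0224
G01 X42.6242 Y18.4772
G01 X44.6710 Y14.9320
G01 X48.7646 Y14.9320
G01 X50.8114 Y18.4772
M5
G00 X168.7894 Y31.9626
M3 S122
G01 X156.6875 Y27.2356 F3925
G01 X171.0739 Y149.4984
G01 X168.7894 Y31.9626
M5
G00 X0.0000 Y0.0000

Since the viewBox matches the mm dimensions, user units are millimetres directly. The only transform is the Y-flip y_m = 158.4018 − y_svg.

Shape 1 is a quadratic bezier drawn with `<path>`. Its stroke #ff0000 means engrave at S122, F3925. After flipping Y the toolpath is (99.6395,15.4439) → (68.6994,25.5359) → (50.8619,31.2319) → (46.1270,32.5319).

Shape 2 is a open polyline drawn with `<path>`. Its stroke #ff0000 means engrave at S122, F3925. After flipping Y the toolpath is (98.6923,10.0401) → (138.5912,49.9155) → (172.0539,94.5274) → (25.4366,131.6300) → (105.0221,71.1265) → (149.6845,67.7614).

Shape 3 is a quadratic bezier drawn with `<path>`. Its stroke #ff0000 means engrave at S122, F3925. After flipping Y the toolpath is (57.9297,59.5976) → (93.1532,68.5579) → (128.2197,80.0672) → (163.1293,94.1255).

Shape 4 is a circle drawn with `<circle>`. Its stroke #ff0000 means engrave at S122, F3925. After flipping Y the toolpath is (50.8114,18.4772) → (48.7646,22.0224) → (44.6710,22.0224) → (42.6242,18.4772) → (44.6710,14.9320) → (48.7646,14.9320) → (50.8114,18.4772), returning to the start.

Shape 5 is a closed polygon drawn with `<polygon>`. Its stroke #ff0000 means engrave at S122, F3925. After flipping Y the toolpath is (168.7894,31.9626) → (156.6875,27.2356) → (171.0739,149.4984) → (168.7894,31.9626), returning to the start.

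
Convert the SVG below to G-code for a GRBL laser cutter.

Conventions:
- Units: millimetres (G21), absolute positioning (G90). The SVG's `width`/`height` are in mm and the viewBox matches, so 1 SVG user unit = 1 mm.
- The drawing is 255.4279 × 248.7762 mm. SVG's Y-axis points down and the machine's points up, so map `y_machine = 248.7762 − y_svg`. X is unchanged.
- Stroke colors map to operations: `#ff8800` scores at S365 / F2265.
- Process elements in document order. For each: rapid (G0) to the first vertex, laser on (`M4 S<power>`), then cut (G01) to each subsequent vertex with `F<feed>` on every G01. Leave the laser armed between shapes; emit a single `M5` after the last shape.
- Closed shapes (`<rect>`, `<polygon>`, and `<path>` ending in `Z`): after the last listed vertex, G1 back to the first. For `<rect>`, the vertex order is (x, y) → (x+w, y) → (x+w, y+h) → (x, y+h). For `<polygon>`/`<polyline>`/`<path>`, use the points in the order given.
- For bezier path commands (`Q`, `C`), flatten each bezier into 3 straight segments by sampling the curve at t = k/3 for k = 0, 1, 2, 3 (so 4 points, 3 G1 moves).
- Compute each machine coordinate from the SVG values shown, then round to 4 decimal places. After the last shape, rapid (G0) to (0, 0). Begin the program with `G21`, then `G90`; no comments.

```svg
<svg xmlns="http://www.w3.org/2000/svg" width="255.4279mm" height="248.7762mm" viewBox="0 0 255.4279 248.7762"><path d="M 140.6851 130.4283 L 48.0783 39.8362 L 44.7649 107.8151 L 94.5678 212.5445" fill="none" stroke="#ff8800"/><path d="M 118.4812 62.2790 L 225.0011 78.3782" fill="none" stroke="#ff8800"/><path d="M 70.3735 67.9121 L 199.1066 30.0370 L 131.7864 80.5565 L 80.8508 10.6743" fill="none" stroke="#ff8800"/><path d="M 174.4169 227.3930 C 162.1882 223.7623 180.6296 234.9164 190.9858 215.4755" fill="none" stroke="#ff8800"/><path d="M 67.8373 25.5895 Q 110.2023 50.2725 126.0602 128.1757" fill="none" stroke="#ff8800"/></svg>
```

Since the viewBox matches the mm dimensions, user units are millimetres directly. The only transform is the Y-flip y_m = 248.7762 − y_svg.

Shape 1 is a open polyline drawn with `<path>`. Its stroke #ff8800 means score at S365, F2265. After flipping Y the toolpath is (140.6851,118.3479) → (48.0783,208.9400) → (44.7649,140.9611) → (94.5678,36.2317).

Shape 2 is a line segment drawn with `<path>`. Its stroke #ff8800 means score at S365, F2265. After flipping Y the toolpath is (118.4812,186.4972) → (225.0011,170.3980).

Shape 3 is a open polyline drawn with `<path>`. Its stroke #ff8800 means score at S365, F2265. After flipping Y the toolpath is (70.3735,180.8641) → (199.1066,218.7392) → (131.7864,168.2197) → (80.8508,238.1019).

Shape 4 is a cubic bezier drawn with `<path>`. Its stroke #ff8800 means score at S365, F2265. After flipping Y the toolpath is (174.4169,21.3832) → (170.9762,21.7664) → (179.3699,22.3774) → (190.9858,33.3007).

Shape 5 is a quadratic bezier drawn with `<path>`. Its stroke #ff8800 means score at S365, F2265. After flipping Y the toolpath is (67.8373,223.1867) → (93.1354,200.8180) → (112.5430,166.6226) → (126.0602,120.6005).

G21
G90
G0 X140.6851 Y118.3479
M4 S365
G01 X48.0783 Y208.9400 F2265
G01 X44.7649 Y140.9611 F2265
G01 X94.5678 Y36.2317 F2265
G0 X118.4812 Y186.4972
M4 S365
G01 X225.0011 Y170.3980 F2265
G0 X70.3735 Y180.8641
M4 S365
G01 X199.1066 Y218.7392 F2265
G01 X131.7864 Y168.2197 F2265
G01 X80.8508 Y238.1019 F2265
G0 X174.4169 Y21.3832
M4 S365
G01 X170.9762 Y21.7664 F2265
G01 X179.3699 Y22.3774 F2265
G01 X190.9858 Y33.3007 F2265
G0 X67.8373 Y223.1867
M4 S365
G01 X93.1354 Y200.8180 F2265
G01 X112.5430 Y166.6226 F2265
G01 X126.0602 Y120.6005 F2265
M5
G0 X0.0000 Y0.0000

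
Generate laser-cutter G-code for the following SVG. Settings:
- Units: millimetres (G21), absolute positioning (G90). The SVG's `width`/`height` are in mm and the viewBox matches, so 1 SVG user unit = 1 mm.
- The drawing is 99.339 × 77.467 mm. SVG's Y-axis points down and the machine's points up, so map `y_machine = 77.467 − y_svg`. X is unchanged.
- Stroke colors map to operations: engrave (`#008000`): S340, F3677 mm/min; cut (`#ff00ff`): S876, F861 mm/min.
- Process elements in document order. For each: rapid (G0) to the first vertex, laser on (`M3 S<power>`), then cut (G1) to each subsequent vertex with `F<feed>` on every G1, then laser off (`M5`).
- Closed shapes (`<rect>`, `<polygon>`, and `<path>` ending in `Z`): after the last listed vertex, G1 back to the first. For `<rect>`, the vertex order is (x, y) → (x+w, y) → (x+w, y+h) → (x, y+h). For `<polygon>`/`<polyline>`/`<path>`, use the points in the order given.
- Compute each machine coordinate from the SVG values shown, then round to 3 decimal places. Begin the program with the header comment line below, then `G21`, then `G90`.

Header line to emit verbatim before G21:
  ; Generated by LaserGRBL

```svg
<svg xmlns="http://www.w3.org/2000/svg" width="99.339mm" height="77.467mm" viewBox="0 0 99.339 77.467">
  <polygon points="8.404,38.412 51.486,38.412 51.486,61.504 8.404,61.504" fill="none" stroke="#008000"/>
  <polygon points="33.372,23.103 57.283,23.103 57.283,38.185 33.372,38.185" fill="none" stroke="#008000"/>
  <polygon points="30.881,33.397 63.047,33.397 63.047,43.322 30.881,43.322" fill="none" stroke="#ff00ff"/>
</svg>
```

; Generated by LaserGRBL
G21
G90
G0 X8.404 Y39.055
M3 S340
G1 X51.486 Y39.055 F3677
G1 X51.486 Y15.963 F3677
G1 X8.404 Y15.963 F3677
G1 X8.404 Y39.055 F3677
M5
G0 X33.372 Y54.364
M3 S340
G1 X57.283 Y54.364 F3677
G1 X57.283 Y39.282 F3677
G1 X33.372 Y39.282 F3677
G1 X33.372 Y54.364 F3677
M5
G0 X30.881 Y44.070
M3 S876
G1 X63.047 Y44.070 F861
G1 X63.047 Y34.145 F861
G1 X30.881 Y34.145 F861
G1 X30.881 Y44.070 F861
M5

1 u = 1 mm; y_m = 77.467 − y.

[1] `<polygon>` rectangle, #008000→engrave S340 F3677: (8.404,39.055) → (51.486,39.055) → (51.486,15.963) → (8.404,15.963) → (8.404,39.055) (closed)

[2] `<polygon>` rectangle, #008000→engrave S340 F3677: (33.372,54.364) → (57.283,54.364) → (57.283,39.282) → (33.372,39.282) → (33.372,54.364) (closed)

[3] `<polygon>` rectangle, #ff00ff→cut S876 F861: (30.881,44.070) → (63.047,44.070) → (63.047,34.145) → (30.881,34.145) → (30.881,44.070) (closed)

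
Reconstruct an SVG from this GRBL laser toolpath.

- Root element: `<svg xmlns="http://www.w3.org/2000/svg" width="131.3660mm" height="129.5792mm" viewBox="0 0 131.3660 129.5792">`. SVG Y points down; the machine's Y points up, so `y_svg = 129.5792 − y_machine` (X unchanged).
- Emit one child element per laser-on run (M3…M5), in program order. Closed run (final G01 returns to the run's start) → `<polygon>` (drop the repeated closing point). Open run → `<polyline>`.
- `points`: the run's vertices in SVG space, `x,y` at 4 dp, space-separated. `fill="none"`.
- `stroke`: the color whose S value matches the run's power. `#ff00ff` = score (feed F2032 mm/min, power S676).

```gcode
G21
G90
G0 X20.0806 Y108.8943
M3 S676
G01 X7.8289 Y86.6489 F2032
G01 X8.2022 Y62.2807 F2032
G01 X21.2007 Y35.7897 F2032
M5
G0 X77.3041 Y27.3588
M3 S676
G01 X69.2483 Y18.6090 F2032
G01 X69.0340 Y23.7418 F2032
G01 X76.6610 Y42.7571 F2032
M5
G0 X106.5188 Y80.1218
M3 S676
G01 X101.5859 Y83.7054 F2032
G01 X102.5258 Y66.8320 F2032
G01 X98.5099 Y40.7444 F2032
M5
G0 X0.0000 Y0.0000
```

Each laser-on run becomes one SVG element. Flip Y back into SVG space with y_svg = 129.5792 − y_machine. Every run uses S676, so all elements get stroke `#ff00ff` (score).

Run 1: The run is open, so emit a `<polyline>` with points (Y-flipped): 20.0806,20.6849 7.8289,42.9303 8.2022,67.2985 21.2007,93.7895.

Run 2: The run is open, so emit a `<polyline>` with points (Y-flipped): 77.3041,102.2204 69.2483,110.9702 69.0340,105.8374 76.6610,86.8221.

Run 3: The run is open, so emit a `<polyline>` with points (Y-flipped): 106.5188,49.4574 101.5859,45.8738 102.5258,62.7472 98.5099,88.8348.

<svg xmlns="http://www.w3.org/2000/svg" width="131.3660mm" height="129.5792mm" viewBox="0 0 131.3660 129.5792">
  <polyline points="20.0806,20.6849 7.8289,42.9303 8.2022,67.2985 21.2007,93.7895" fill="none" stroke="#ff00ff"/>
  <polyline points="77.3041,102.2204 69.2483,110.9702 69.0340,105.8374 76.6610,86.8221" fill="none" stroke="#ff00ff"/>
  <polyline points="106.5188,49.4574 101.5859,45.8738 102.5258,62.7472 98.5099,88.8348" fill="none" stroke="#ff00ff"/>
</svg>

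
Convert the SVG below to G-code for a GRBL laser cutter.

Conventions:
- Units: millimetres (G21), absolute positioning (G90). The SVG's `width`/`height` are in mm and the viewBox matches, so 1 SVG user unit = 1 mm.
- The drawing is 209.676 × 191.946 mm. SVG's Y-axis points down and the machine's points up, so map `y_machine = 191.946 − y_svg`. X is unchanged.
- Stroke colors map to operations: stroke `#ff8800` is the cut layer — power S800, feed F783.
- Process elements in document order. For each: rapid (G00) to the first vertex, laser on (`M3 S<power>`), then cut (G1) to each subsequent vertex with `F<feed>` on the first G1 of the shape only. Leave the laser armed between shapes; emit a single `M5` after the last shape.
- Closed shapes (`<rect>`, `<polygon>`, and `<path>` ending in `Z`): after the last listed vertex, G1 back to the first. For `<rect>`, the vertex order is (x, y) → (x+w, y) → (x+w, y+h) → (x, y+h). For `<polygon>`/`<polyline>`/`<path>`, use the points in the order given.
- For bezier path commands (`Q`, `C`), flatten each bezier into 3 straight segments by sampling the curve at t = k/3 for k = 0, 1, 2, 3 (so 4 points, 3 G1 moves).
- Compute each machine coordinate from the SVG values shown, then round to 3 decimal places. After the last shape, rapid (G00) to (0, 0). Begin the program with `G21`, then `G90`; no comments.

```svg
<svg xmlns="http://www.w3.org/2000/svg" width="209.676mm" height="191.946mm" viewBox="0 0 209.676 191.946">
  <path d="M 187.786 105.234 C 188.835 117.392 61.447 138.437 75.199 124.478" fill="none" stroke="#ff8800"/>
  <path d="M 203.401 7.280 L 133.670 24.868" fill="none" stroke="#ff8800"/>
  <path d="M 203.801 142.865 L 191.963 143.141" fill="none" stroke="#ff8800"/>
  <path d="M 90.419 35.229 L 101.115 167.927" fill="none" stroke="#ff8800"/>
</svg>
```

G21
G90
G00 X187.786 Y86.712
M3 S800
G1 X156.007 Y73.217 F783
G1 X98.509 Y63.551
G1 X75.199 Y67.468
G00 X203.401 Y184.666
M3 S800
G1 X133.670 Y167.078 F783
G00 X203.801 Y49.081
M3 S800
G1 X191.963 Y48.805 F783
G00 X90.419 Y156.717
M3 S800
G1 X101.115 Y24.019 F783
M5
G00 X0.000 Y0.000

viewBox `0 0 209.676 191.946` with mm width/height → 1 unit = 1 mm. Flip: y_m = 191.946 − y_svg.

**Shape 1** — `<path>` cubic bezier, stroke `#ff8800` → cut (S800, F783). Control points (SVG): P0=(187.786,105.234), P1=(188.835,117.392), P2=(61.447,138.437), P3=(75.199,124.478); sampled at t=k/3. Machine vertices: (187.786,86.712) → (156.007,73.217) → (98.509,63.551) → (75.199,67.468). Open path.

**Shape 2** — `<path>` line segment, stroke `#ff8800` → cut (S800, F783). Machine vertices: (203.401,184.666) → (133.670,167.078). Open path.

**Shape 3** — `<path>` line segment, stroke `#ff8800` → cut (S800, F783). Machine vertices: (203.801,49.081) → (191.963,48.805). Open path.

**Shape 4** — `<path>` line segment, stroke `#ff8800` → cut (S800, F783). Machine vertices: (90.419,156.717) → (101.115,24.019). Open path.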